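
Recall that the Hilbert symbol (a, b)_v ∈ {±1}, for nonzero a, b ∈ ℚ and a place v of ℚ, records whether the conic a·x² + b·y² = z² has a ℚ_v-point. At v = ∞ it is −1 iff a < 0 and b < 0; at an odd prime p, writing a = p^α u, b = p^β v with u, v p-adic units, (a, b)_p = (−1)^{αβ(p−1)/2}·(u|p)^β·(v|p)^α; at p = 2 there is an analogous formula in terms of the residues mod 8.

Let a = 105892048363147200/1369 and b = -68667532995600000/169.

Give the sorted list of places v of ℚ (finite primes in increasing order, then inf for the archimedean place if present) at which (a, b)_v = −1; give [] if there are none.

Mod squares: a ≡ 7, b ≡ -5610. Check v ∈ {∞, 2, 3, 5, 7, 11, 13, 17, 29, 37}.
v=17: a=17^2·(≡12), b=17^3·(≡11) mod 17; (12|17)=-1, (11|17)=-1; (−1)^{2·3·8}·(-1)^3·(-1)^2 = -1.
v=11: a=11^2·(≡7), b=11^1·(≡8) mod 11; (7|11)=-1, (8|11)=-1; (−1)^{2·1·5}·(-1)^1·(-1)^2 = -1.
v=37: a=37^-2·(≡16), b=37^0·(≡17) mod 37; (16|37)=+1, (17|37)=-1; (−1)^{-2·0·18}·(+1)^0·(-1)^-2 = +1.
v=2: v_2(a)=6, v_2(b)=7; units ≡ 7, 3 (mod 8); ε·ε+αω+βω = 1·1+6·1+7·0 ≡ 1  ⇒  (a,b)_2 = -1.
v=5: a=5^2·(≡2), b=5^5·(≡2) mod 5; (2|5)=-1, (2|5)=-1; (−1)^{2·5·2}·(-1)^5·(-1)^2 = -1.
v=3: a=3^8·(≡1), b=3^3·(≡2) mod 3; (1|3)=+1, (2|3)=-1; (−1)^{8·3·1}·(+1)^3·(-1)^8 = +1.
v=7: a=7^3·(≡1), b=7^6·(≡4) mod 7; (1|7)=+1, (4|7)=+1; (−1)^{3·6·3}·(+1)^6·(+1)^3 = +1.
v=29: a=29^2·(≡25), b=29^0·(≡13) mod 29; (25|29)=+1, (13|29)=+1; (−1)^{2·0·14}·(+1)^0·(+1)^2 = +1.
v=∞: 7 > 0 and -5610 < 0  ⇒  (a,b)_∞ = +1.
v=13: a=13^0·(≡6), b=13^-2·(≡6) mod 13; (6|13)=-1, (6|13)=-1; (−1)^{0·-2·6}·(-1)^-2·(-1)^0 = +1.
(7, -5610 / ℚ) ramifies at {2, 5, 11, 17}: a division algebra.

[2, 5, 11, 17]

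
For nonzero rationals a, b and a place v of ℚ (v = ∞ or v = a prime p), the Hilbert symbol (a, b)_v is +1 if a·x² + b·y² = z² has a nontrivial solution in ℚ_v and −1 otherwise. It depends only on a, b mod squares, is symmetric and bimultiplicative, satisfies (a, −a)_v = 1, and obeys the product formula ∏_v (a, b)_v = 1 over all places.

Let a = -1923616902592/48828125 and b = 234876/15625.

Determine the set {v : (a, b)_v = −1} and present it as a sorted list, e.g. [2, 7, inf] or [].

[7, 37]

(a, b) ≡ (-35, 111) mod (ℚ^×)²; places V = {2, 3, 5, 7, 11, 23, 37, ∞}.
(a,b)_3: α=0, u≡1; β=1, v≡1 (mod 3); (1|3)=+1, (1|3)=+1; sign (−1)^0·+1^1·+1^0 = +1.
(a,b)_23: α=2, u≡7; β=2, v≡21 (mod 23); (7|23)=-1, (21|23)=-1; sign (−1)^0·-1^2·-1^2 = +1.
(a,b)_∞: sgn(-35)=−, sgn(111)=+, so +1.
(a,b)_37: α=2, u≡24; β=1, v≡12 (mod 37); (24|37)=-1, (12|37)=+1; sign (−1)^0·-1^1·+1^2 = -1.
(a,b)_7: α=3, u≡1; β=0, v≡5 (mod 7); (1|7)=+1, (5|7)=-1; sign (−1)^0·+1^0·-1^3 = -1.
(a,b)_2: α=6, β=2; u≡5, v≡7 (mod 8); ε(u)ε(v)=0·1, αω(v)=6·0, βω(u)=2·1; sum ≡ 0  ⇒  +1.
(a,b)_11: α=2, u≡4; β=0, v≡3 (mod 11); (4|11)=+1, (3|11)=+1; sign (−1)^0·+1^0·+1^2 = +1.
(a,b)_5: α=-11, u≡3; β=-6, v≡1 (mod 5); (3|5)=-1, (1|5)=+1; sign (−1)^0·-1^-6·+1^-11 = +1.
|Ram(-35, 111)| = 2, even; anisotropic at {7, 37}.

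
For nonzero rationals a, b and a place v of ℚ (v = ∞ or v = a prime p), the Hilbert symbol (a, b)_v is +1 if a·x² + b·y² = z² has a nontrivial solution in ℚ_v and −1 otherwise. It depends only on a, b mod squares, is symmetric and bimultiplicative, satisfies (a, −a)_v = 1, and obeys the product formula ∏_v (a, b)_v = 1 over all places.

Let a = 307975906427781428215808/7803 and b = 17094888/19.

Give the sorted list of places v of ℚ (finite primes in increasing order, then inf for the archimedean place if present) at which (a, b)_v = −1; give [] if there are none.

(a, b) ≡ (463749, 1002478) mod (ℚ^×)²; places V = {2, 3, 11, 13, 17, 19, 23, 31, 37, 47, ∞}.
(a,b)_13: α=1, u≡1; β=0, v≡3 (mod 13); (1|13)=+1, (3|13)=+1; sign (−1)^0·+1^0·+1^1 = +1.
(a,b)_23: α=3, u≡17; β=1, v≡3 (mod 23); (17|23)=-1, (3|23)=+1; sign (−1)^1·-1^1·+1^3 = +1.
(a,b)_31: α=2, u≡14; β=1, v≡19 (mod 31); (14|31)=+1, (19|31)=+1; sign (−1)^0·+1^1·+1^2 = +1.
(a,b)_19: α=2, u≡7; β=-1, v≡18 (mod 19); (7|19)=+1, (18|19)=-1; sign (−1)^0·+1^-1·-1^2 = +1.
(a,b)_37: α=2, u≡4; β=1, v≡10 (mod 37); (4|37)=+1, (10|37)=+1; sign (−1)^0·+1^1·+1^2 = +1.
(a,b)_∞: sgn(463749)=+, sgn(1002478)=+, so +1.
(a,b)_17: α=-2, u≡11; β=0, v≡14 (mod 17); (11|17)=-1, (14|17)=-1; sign (−1)^0·-1^0·-1^-2 = +1.
(a,b)_2: α=16, β=3; u≡5, v≡7 (mod 8); ε(u)ε(v)=0·1, αω(v)=16·0, βω(u)=3·1; sum ≡ 1  ⇒  -1.
(a,b)_3: α=-3, u≡2; β=4, v≡1 (mod 3); (2|3)=-1, (1|3)=+1; sign (−1)^0·-1^4·+1^-3 = +1.
(a,b)_11: α=3, u≡10; β=0, v≡1 (mod 11); (10|11)=-1, (1|11)=+1; sign (−1)^0·-1^0·+1^3 = +1.
(a,b)_47: α=1, u≡40; β=0, v≡5 (mod 47); (40|47)=-1, (5|47)=-1; sign (−1)^0·-1^0·-1^1 = -1.
|Ram(463749, 1002478)| = 2, even; anisotropic at {2, 47}.

[2, 47]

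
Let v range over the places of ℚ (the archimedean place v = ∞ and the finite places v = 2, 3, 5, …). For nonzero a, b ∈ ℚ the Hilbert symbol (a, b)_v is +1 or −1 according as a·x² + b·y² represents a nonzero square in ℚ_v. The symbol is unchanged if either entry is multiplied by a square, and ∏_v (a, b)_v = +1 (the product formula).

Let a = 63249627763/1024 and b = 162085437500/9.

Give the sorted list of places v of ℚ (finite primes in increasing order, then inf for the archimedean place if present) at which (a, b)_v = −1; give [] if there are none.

[2, 7, 17, 37]

Mod squares: a ≡ 75207643, b ≡ 2593367. Check v ∈ {∞, 2, 3, 5, 7, 17, 19, 29, 31, 37}.
v=29: a=29^3·(≡24), b=29^0·(≡4) mod 29; (24|29)=+1, (4|29)=+1; (−1)^{3·0·14}·(+1)^0·(+1)^3 = +1.
v=37: a=37^1·(≡12), b=37^1·(≡6) mod 37; (12|37)=+1, (6|37)=-1; (−1)^{1·1·18}·(+1)^1·(-1)^1 = -1.
v=7: a=7^1·(≡3), b=7^1·(≡5) mod 7; (3|7)=-1, (5|7)=-1; (−1)^{1·1·3}·(-1)^1·(-1)^1 = -1.
v=31: a=31^1·(≡3), b=31^1·(≡5) mod 31; (3|31)=-1, (5|31)=+1; (−1)^{1·1·15}·(-1)^1·(+1)^1 = +1.
v=3: a=3^0·(≡1), b=3^-2·(≡2) mod 3; (1|3)=+1, (2|3)=-1; (−1)^{0·-2·1}·(+1)^-2·(-1)^0 = +1.
v=5: a=5^0·(≡2), b=5^6·(≡2) mod 5; (2|5)=-1, (2|5)=-1; (−1)^{0·6·2}·(-1)^6·(-1)^0 = +1.
v=17: a=17^1·(≡2), b=17^1·(≡7) mod 17; (2|17)=+1, (7|17)=-1; (−1)^{1·1·8}·(+1)^1·(-1)^1 = -1.
v=2: v_2(a)=-10, v_2(b)=2; units ≡ 3, 7 (mod 8); ε·ε+αω+βω = 1·1+-10·0+2·1 ≡ 1  ⇒  (a,b)_2 = -1.
v=∞: 75207643 > 0 and 2593367 > 0  ⇒  (a,b)_∞ = +1.
v=19: a=19^1·(≡18), b=19^1·(≡16) mod 19; (18|19)=-1, (16|19)=+1; (−1)^{1·1·9}·(-1)^1·(+1)^1 = +1.
|Ram(75207643, 2593367)| = 4, even; anisotropic at {2, 7, 17, 37}.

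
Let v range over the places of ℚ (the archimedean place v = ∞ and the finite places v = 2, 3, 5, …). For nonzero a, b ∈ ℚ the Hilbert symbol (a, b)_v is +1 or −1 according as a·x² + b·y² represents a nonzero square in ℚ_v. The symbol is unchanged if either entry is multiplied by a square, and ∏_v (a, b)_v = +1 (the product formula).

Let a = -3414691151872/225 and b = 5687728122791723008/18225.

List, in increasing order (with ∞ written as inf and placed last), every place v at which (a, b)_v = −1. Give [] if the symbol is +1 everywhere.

[2, 13]

Mod squares: a ≡ -13, b ≡ 2002. Check v ∈ {∞, 2, 3, 5, 7, 11, 13}.
v=11: a=11^2·(≡9), b=11^3·(≡10) mod 11; (9|11)=+1, (10|11)=-1; (−1)^{2·3·5}·(+1)^3·(-1)^2 = +1.
v=7: a=7^2·(≡2), b=7^3·(≡3) mod 7; (2|7)=+1, (3|7)=-1; (−1)^{2·3·3}·(+1)^3·(-1)^2 = +1.
v=5: a=5^-2·(≡2), b=5^-2·(≡2) mod 5; (2|5)=-1, (2|5)=-1; (−1)^{-2·-2·2}·(-1)^-2·(-1)^-2 = +1.
v=13: a=13^3·(≡10), b=13^5·(≡2) mod 13; (10|13)=+1, (2|13)=-1; (−1)^{3·5·6}·(+1)^5·(-1)^3 = -1.
v=2: v_2(a)=18, v_2(b)=25; units ≡ 3, 1 (mod 8); ε·ε+αω+βω = 1·0+18·0+25·1 ≡ 1  ⇒  (a,b)_2 = -1.
v=∞: -13 < 0 and 2002 > 0  ⇒  (a,b)_∞ = +1.
v=3: a=3^-2·(≡2), b=3^-6·(≡1) mod 3; (2|3)=-1, (1|3)=+1; (−1)^{-2·-6·1}·(-1)^-6·(+1)^-2 = +1.
(-13, 2002 / ℚ) ramifies at {2, 13}: a division algebra.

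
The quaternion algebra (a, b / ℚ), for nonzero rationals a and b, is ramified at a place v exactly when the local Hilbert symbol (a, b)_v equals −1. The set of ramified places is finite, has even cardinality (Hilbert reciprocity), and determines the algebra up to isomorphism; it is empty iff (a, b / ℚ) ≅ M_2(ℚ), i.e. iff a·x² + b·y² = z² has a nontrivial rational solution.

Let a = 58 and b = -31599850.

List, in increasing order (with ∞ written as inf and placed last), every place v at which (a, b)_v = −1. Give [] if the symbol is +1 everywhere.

(a, b) ≡ (58, -1263994) mod (ℚ^×)²; places V = {2, 5, 19, 29, 31, 37, ∞}.
(a,b)_2: α=1, β=1; u≡5, v≡3 (mod 8); ε(u)ε(v)=0·1, αω(v)=1·1, βω(u)=1·1; sum ≡ 0  ⇒  +1.
(a,b)_5: α=0, u≡3; β=2, v≡1 (mod 5); (3|5)=-1, (1|5)=+1; sign (−1)^0·-1^2·+1^0 = +1.
(a,b)_31: α=0, u≡27; β=1, v≡23 (mod 31); (27|31)=-1, (23|31)=-1; sign (−1)^0·-1^1·-1^0 = -1.
(a,b)_19: α=0, u≡1; β=1, v≡15 (mod 19); (1|19)=+1, (15|19)=-1; sign (−1)^0·+1^1·-1^0 = +1.
(a,b)_∞: sgn(58)=+, sgn(-1263994)=−, so +1.
(a,b)_37: α=0, u≡21; β=1, v≡21 (mod 37); (21|37)=+1, (21|37)=+1; sign (−1)^0·+1^1·+1^0 = +1.
(a,b)_29: α=1, u≡2; β=1, v≡25 (mod 29); (2|29)=-1, (25|29)=+1; sign (−1)^0·-1^1·+1^1 = -1.
(58, -1263994 / ℚ) ramifies at {29, 31}: a division algebra.

[29, 31]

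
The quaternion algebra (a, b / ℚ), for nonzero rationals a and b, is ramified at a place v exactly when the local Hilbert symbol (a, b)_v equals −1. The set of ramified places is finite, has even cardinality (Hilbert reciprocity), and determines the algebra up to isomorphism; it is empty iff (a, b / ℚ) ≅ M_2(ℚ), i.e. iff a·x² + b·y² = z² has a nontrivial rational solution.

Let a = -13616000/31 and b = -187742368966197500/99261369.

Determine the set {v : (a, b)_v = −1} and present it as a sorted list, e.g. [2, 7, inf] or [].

[7, 23, 37, inf]

(a, b) ≡ (-263810, -2400671) mod (ℚ^×)²; places V = {2, 3, 5, 7, 13, 17, 23, 31, 37, 41, 47, ∞}.
(a,b)_∞: sgn(-263810)=−, sgn(-2400671)=−, so -1.
(a,b)_13: α=0, u≡1; β=1, v≡7 (mod 13); (1|13)=+1, (7|13)=-1; sign (−1)^0·+1^1·-1^0 = +1.
(a,b)_47: α=0, u≡18; β=2, v≡28 (mod 47); (18|47)=+1, (28|47)=+1; sign (−1)^0·+1^2·+1^0 = +1.
(a,b)_41: α=0, u≡31; β=-2, v≡36 (mod 41); (31|41)=+1, (36|41)=+1; sign (−1)^0·+1^-2·+1^0 = +1.
(a,b)_5: α=3, u≡2; β=4, v≡1 (mod 5); (2|5)=-1, (1|5)=+1; sign (−1)^0·-1^4·+1^3 = +1.
(a,b)_17: α=0, u≡1; β=2, v≡2 (mod 17); (1|17)=+1, (2|17)=+1; sign (−1)^0·+1^2·+1^0 = +1.
(a,b)_23: α=1, u≡14; β=1, v≡21 (mod 23); (14|23)=-1, (21|23)=-1; sign (−1)^1·-1^1·-1^1 = -1.
(a,b)_31: α=-1, u≡6; β=1, v≡20 (mod 31); (6|31)=-1, (20|31)=+1; sign (−1)^1·-1^1·+1^-1 = +1.
(a,b)_7: α=0, u≡5; β=3, v≡3 (mod 7); (5|7)=-1, (3|7)=-1; sign (−1)^0·-1^3·-1^0 = -1.
(a,b)_3: α=0, u≡1; β=-10, v≡1 (mod 3); (1|3)=+1, (1|3)=+1; sign (−1)^0·+1^-10·+1^0 = +1.
(a,b)_37: α=1, u≡12; β=1, v≡32 (mod 37); (12|37)=+1, (32|37)=-1; sign (−1)^0·+1^1·-1^1 = -1.
(a,b)_2: α=7, β=2; u≡7, v≡1 (mod 8); ε(u)ε(v)=1·0, αω(v)=7·0, βω(u)=2·0; sum ≡ 0  ⇒  +1.
Ram(-263810, -2400671) = {7, 23, 37, ∞}; no ℚ_7-point on the conic.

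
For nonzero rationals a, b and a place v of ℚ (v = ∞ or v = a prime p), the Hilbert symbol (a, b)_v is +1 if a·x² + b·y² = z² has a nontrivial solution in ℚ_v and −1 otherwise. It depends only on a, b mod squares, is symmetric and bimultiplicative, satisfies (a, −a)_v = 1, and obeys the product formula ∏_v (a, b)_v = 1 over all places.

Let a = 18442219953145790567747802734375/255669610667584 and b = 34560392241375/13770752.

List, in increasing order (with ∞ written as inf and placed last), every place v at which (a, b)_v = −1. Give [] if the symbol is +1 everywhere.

(a, b) ≡ (46655, 306590) mod (ℚ^×)²; places V = {2, 3, 5, 7, 11, 13, 23, 29, 31, 41, 43, ∞}.
(a,b)_11: α=4, u≡9; β=2, v≡9 (mod 11); (9|11)=+1, (9|11)=+1; sign (−1)^0·+1^2·+1^4 = +1.
(a,b)_∞: sgn(46655)=+, sgn(306590)=+, so +1.
(a,b)_3: α=0, u≡2; β=2, v≡2 (mod 3); (2|3)=-1, (2|3)=-1; sign (−1)^0·-1^2·-1^0 = +1.
(a,b)_41: α=-6, u≡38; β=-2, v≡20 (mod 41); (38|41)=-1, (20|41)=+1; sign (−1)^0·-1^-2·+1^-6 = +1.
(a,b)_29: α=-2, u≡1; β=0, v≡11 (mod 29); (1|29)=+1, (11|29)=-1; sign (−1)^0·+1^0·-1^-2 = +1.
(a,b)_43: α=3, u≡24; β=1, v≡1 (mod 43); (24|43)=+1, (1|43)=+1; sign (−1)^1·+1^1·+1^3 = -1.
(a,b)_7: α=7, u≡4; β=2, v≡2 (mod 7); (4|7)=+1, (2|7)=+1; sign (−1)^0·+1^2·+1^7 = +1.
(a,b)_31: α=3, u≡11; β=1, v≡8 (mod 31); (11|31)=-1, (8|31)=+1; sign (−1)^1·-1^1·+1^3 = +1.
(a,b)_13: α=0, u≡8; β=2, v≡6 (mod 13); (8|13)=-1, (6|13)=-1; sign (−1)^0·-1^2·-1^0 = +1.
(a,b)_23: α=2, u≡17; β=1, v≡13 (mod 23); (17|23)=-1, (13|23)=+1; sign (−1)^0·-1^1·+1^2 = -1.
(a,b)_5: α=13, u≡1; β=3, v≡3 (mod 5); (1|5)=+1, (3|5)=-1; sign (−1)^0·+1^3·-1^13 = -1.
(a,b)_2: α=-6, β=-13; u≡7, v≡7 (mod 8); ε(u)ε(v)=1·1, αω(v)=-6·0, βω(u)=-13·0; sum ≡ 1  ⇒  -1.
|Ram(46655, 306590)| = 4, even; anisotropic at {2, 5, 23, 43}.

[2, 5, 23, 43]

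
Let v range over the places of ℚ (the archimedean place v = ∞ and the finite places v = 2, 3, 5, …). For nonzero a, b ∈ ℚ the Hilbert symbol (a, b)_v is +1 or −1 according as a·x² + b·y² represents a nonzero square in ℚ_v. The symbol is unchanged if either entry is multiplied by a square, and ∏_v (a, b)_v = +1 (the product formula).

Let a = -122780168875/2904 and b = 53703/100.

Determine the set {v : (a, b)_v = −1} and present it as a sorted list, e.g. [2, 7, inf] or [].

[2, 5, 7, 13]

Mod squares: a ≡ -3570, b ≡ 663. Check v ∈ {∞, 2, 3, 5, 7, 11, 13, 17}.
v=∞: -3570 < 0 and 663 > 0  ⇒  (a,b)_∞ = +1.
v=11: a=11^-2·(≡5), b=11^0·(≡1) mod 11; (5|11)=+1, (1|11)=+1; (−1)^{-2·0·5}·(+1)^0·(+1)^-2 = +1.
v=3: a=3^-1·(≡1), b=3^5·(≡2) mod 3; (1|3)=+1, (2|3)=-1; (−1)^{-1·5·1}·(+1)^5·(-1)^-1 = +1.
v=7: a=7^1·(≡1), b=7^0·(≡3) mod 7; (1|7)=+1, (3|7)=-1; (−1)^{1·0·3}·(+1)^0·(-1)^1 = -1.
v=5: a=5^3·(≡1), b=5^-2·(≡2) mod 5; (1|5)=+1, (2|5)=-1; (−1)^{3·-2·2}·(+1)^-2·(-1)^3 = -1.
v=13: a=13^4·(≡6), b=13^1·(≡4) mod 13; (6|13)=-1, (4|13)=+1; (−1)^{4·1·6}·(-1)^1·(+1)^4 = -1.
v=17: a=17^3·(≡14), b=17^1·(≡10) mod 17; (14|17)=-1, (10|17)=-1; (−1)^{3·1·8}·(-1)^1·(-1)^3 = +1.
v=2: v_2(a)=-3, v_2(b)=-2; units ≡ 7, 7 (mod 8); ε·ε+αω+βω = 1·1+-3·0+-2·0 ≡ 1  ⇒  (a,b)_2 = -1.
|Ram(-3570, 663)| = 4, even; anisotropic at {2, 5, 7, 13}.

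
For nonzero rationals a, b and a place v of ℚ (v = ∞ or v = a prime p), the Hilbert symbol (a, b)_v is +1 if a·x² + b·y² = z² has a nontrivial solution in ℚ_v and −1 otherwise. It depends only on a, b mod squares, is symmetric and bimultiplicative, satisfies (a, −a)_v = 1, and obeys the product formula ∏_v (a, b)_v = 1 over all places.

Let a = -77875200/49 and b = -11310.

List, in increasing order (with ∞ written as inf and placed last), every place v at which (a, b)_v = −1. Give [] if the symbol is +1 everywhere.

(a, b) ≡ (-2, -11310) mod (ℚ^×)²; places V = {2, 3, 5, 7, 13, 29, ∞}.
(a,b)_7: α=-2, u≡3; β=0, v≡2 (mod 7); (3|7)=-1, (2|7)=+1; sign (−1)^0·-1^0·+1^-2 = +1.
(a,b)_3: α=2, u≡1; β=1, v≡1 (mod 3); (1|3)=+1, (1|3)=+1; sign (−1)^0·+1^1·+1^2 = +1.
(a,b)_2: α=11, β=1; u≡7, v≡1 (mod 8); ε(u)ε(v)=1·0, αω(v)=11·0, βω(u)=1·0; sum ≡ 0  ⇒  +1.
(a,b)_13: α=2, u≡5; β=1, v≡1 (mod 13); (5|13)=-1, (1|13)=+1; sign (−1)^0·-1^1·+1^2 = -1.
(a,b)_29: α=0, u≡12; β=1, v≡16 (mod 29); (12|29)=-1, (16|29)=+1; sign (−1)^0·-1^1·+1^0 = -1.
(a,b)_∞: sgn(-2)=−, sgn(-11310)=−, so -1.
(a,b)_5: α=2, u≡3; β=1, v≡3 (mod 5); (3|5)=-1, (3|5)=-1; sign (−1)^0·-1^1·-1^2 = -1.
|Ram(-2, -11310)| = 4, even; anisotropic at {5, 13, 29, ∞}.

[5, 13, 29, inf]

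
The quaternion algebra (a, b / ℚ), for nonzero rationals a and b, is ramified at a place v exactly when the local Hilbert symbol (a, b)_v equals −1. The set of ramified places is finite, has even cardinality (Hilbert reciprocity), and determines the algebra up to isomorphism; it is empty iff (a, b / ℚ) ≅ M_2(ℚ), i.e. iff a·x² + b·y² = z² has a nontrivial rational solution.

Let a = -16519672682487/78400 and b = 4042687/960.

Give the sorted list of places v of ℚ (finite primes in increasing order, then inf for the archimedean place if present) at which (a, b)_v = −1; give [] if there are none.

[3, 5, 13, 19, 23, 31]

(a, b) ≡ (-2993887, 72105) mod (ℚ^×)²; places V = {2, 3, 5, 7, 11, 13, 17, 19, 23, 29, 31, ∞}.
(a,b)_19: α=1, u≡8; β=1, v≡3 (mod 19); (8|19)=-1, (3|19)=-1; sign (−1)^1·-1^1·-1^1 = -1.
(a,b)_29: α=2, u≡17; β=2, v≡17 (mod 29); (17|29)=-1, (17|29)=-1; sign (−1)^0·-1^2·-1^2 = +1.
(a,b)_∞: sgn(-2993887)=−, sgn(72105)=+, so +1.
(a,b)_17: α=1, u≡1; β=0, v≡13 (mod 17); (1|17)=+1, (13|17)=+1; sign (−1)^0·+1^0·+1^1 = +1.
(a,b)_11: α=0, u≡5; β=1, v≡6 (mod 11); (5|11)=+1, (6|11)=-1; sign (−1)^0·+1^1·-1^0 = +1.
(a,b)_31: α=1, u≡1; β=0, v≡23 (mod 31); (1|31)=+1, (23|31)=-1; sign (−1)^0·+1^0·-1^1 = -1.
(a,b)_13: α=1, u≡4; β=0, v≡7 (mod 13); (4|13)=+1, (7|13)=-1; sign (−1)^0·+1^0·-1^1 = -1.
(a,b)_7: α=-2, u≡3; β=0, v≡5 (mod 7); (3|7)=-1, (5|7)=-1; sign (−1)^0·-1^0·-1^-2 = +1.
(a,b)_23: α=1, u≡22; β=1, v≡11 (mod 23); (22|23)=-1, (11|23)=-1; sign (−1)^1·-1^1·-1^1 = -1.
(a,b)_2: α=-6, β=-6; u≡1, v≡1 (mod 8); ε(u)ε(v)=0·0, αω(v)=-6·0, βω(u)=-6·0; sum ≡ 0  ⇒  +1.
(a,b)_5: α=-2, u≡3; β=-1, v≡1 (mod 5); (3|5)=-1, (1|5)=+1; sign (−1)^0·-1^-1·+1^-2 = -1.
(a,b)_3: α=8, u≡2; β=-1, v≡2 (mod 3); (2|3)=-1, (2|3)=-1; sign (−1)^0·-1^-1·-1^8 = -1.
Ram(-2993887, 72105) = {3, 5, 13, 19, 23, 31}; no ℚ_3-point on the conic.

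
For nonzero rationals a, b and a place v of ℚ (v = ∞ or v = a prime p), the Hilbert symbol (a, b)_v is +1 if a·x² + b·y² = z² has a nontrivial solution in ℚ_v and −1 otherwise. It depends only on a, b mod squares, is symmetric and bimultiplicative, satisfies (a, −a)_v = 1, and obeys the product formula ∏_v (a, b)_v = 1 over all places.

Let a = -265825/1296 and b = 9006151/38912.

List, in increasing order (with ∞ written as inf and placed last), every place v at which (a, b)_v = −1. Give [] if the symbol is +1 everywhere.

(a, b) ≡ (-217, 1178) mod (ℚ^×)²; places V = {2, 3, 5, 7, 11, 19, 31, ∞}.
(a,b)_5: α=2, u≡2; β=0, v≡3 (mod 5); (2|5)=-1, (3|5)=-1; sign (−1)^0·-1^0·-1^2 = +1.
(a,b)_3: α=-4, u≡2; β=0, v≡2 (mod 3); (2|3)=-1, (2|3)=-1; sign (−1)^0·-1^0·-1^-4 = +1.
(a,b)_∞: sgn(-217)=−, sgn(1178)=+, so +1.
(a,b)_7: α=3, u≡2; β=4, v≡1 (mod 7); (2|7)=+1, (1|7)=+1; sign (−1)^0·+1^4·+1^3 = +1.
(a,b)_31: α=1, u≡29; β=1, v≡25 (mod 31); (29|31)=-1, (25|31)=+1; sign (−1)^1·-1^1·+1^1 = +1.
(a,b)_19: α=0, u≡1; β=-1, v≡5 (mod 19); (1|19)=+1, (5|19)=+1; sign (−1)^0·+1^-1·+1^0 = +1.
(a,b)_11: α=0, u≡5; β=2, v≡1 (mod 11); (5|11)=+1, (1|11)=+1; sign (−1)^0·+1^2·+1^0 = +1.
(a,b)_2: α=-4, β=-11; u≡7, v≡5 (mod 8); ε(u)ε(v)=1·0, αω(v)=-4·1, βω(u)=-11·0; sum ≡ 0  ⇒  +1.
Ram(a, b) = ∅: the form -217·x² + 1178·y² − z² is isotropic over every ℚ_v, so by Hasse–Minkowski it is isotropic over ℚ.

[]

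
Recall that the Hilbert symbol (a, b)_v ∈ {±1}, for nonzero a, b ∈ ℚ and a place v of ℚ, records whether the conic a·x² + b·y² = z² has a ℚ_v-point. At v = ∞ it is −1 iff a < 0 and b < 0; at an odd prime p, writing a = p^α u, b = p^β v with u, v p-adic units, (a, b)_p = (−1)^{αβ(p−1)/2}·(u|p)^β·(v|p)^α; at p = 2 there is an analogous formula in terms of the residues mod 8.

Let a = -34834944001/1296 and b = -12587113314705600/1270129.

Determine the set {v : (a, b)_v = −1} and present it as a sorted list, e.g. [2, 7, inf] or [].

Mod squares: a ≡ -214489, b ≡ -19. Check v ∈ {∞, 2, 3, 5, 7, 11, 13, 17, 19, 23, 31, 37}.
v=11: a=11^1·(≡1), b=11^2·(≡5) mod 11; (1|11)=+1, (5|11)=+1; (−1)^{1·2·5}·(+1)^2·(+1)^1 = +1.
v=7: a=7^0·(≡3), b=7^-4·(≡2) mod 7; (3|7)=-1, (2|7)=+1; (−1)^{0·-4·3}·(-1)^-4·(+1)^0 = +1.
v=31: a=31^3·(≡14), b=31^2·(≡21) mod 31; (14|31)=+1, (21|31)=-1; (−1)^{3·2·15}·(+1)^2·(-1)^3 = -1.
v=17: a=17^1·(≡11), b=17^2·(≡2) mod 17; (11|17)=-1, (2|17)=+1; (−1)^{1·2·8}·(-1)^2·(+1)^1 = +1.
v=19: a=19^0·(≡8), b=19^1·(≡15) mod 19; (8|19)=-1, (15|19)=-1; (−1)^{0·1·9}·(-1)^1·(-1)^0 = -1.
v=5: a=5^0·(≡4), b=5^2·(≡4) mod 5; (4|5)=+1, (4|5)=+1; (−1)^{0·2·2}·(+1)^2·(+1)^0 = +1.
v=13: a=13^2·(≡6), b=13^0·(≡6) mod 13; (6|13)=-1, (6|13)=-1; (−1)^{2·0·6}·(-1)^0·(-1)^2 = +1.
v=3: a=3^-4·(≡2), b=3^2·(≡2) mod 3; (2|3)=-1, (2|3)=-1; (−1)^{-4·2·1}·(-1)^2·(-1)^-4 = +1.
v=23: a=23^0·(≡1), b=23^-2·(≡3) mod 23; (1|23)=+1, (3|23)=+1; (−1)^{0·-2·11}·(+1)^-2·(+1)^0 = +1.
v=2: v_2(a)=-4, v_2(b)=6; units ≡ 7, 5 (mod 8); ε·ε+αω+βω = 1·0+-4·1+6·0 ≡ 0  ⇒  (a,b)_2 = +1.
v=∞: -214489 < 0 and -19 < 0  ⇒  (a,b)_∞ = -1.
v=37: a=37^1·(≡7), b=37^2·(≡35) mod 37; (7|37)=+1, (35|37)=-1; (−1)^{1·2·18}·(+1)^2·(-1)^1 = -1.
(-214489, -19 / ℚ) ramifies at {19, 31, 37, ∞}: a division algebra.

[19, 31, 37, inf]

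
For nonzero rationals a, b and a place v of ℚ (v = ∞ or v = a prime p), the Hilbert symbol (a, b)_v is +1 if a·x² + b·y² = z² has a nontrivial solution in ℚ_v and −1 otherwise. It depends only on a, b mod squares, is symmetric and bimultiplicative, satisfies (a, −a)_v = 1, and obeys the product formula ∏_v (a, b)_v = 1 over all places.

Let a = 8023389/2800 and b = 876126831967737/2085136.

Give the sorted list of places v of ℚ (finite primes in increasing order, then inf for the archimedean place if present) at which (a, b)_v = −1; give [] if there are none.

[23, 29]

(a, b) ≡ (483, 434217) mod (ℚ^×)²; places V = {2, 3, 5, 7, 11, 19, 23, 29, 31, ∞}.
(a,b)_31: α=2, u≡1; β=3, v≡17 (mod 31); (1|31)=+1, (17|31)=-1; sign (−1)^0·+1^3·-1^2 = +1.
(a,b)_3: α=1, u≡2; β=5, v≡1 (mod 3); (2|3)=-1, (1|3)=+1; sign (−1)^1·-1^5·+1^1 = +1.
(a,b)_19: α=0, u≡18; β=-4, v≡8 (mod 19); (18|19)=-1, (8|19)=-1; sign (−1)^0·-1^-4·-1^0 = +1.
(a,b)_∞: sgn(483)=+, sgn(434217)=+, so +1.
(a,b)_29: α=0, u≡21; β=1, v≡1 (mod 29); (21|29)=-1, (1|29)=+1; sign (−1)^0·-1^1·+1^0 = -1.
(a,b)_5: α=-2, u≡2; β=0, v≡2 (mod 5); (2|5)=-1, (2|5)=-1; sign (−1)^0·-1^0·-1^-2 = +1.
(a,b)_7: α=-1, u≡3; β=3, v≡4 (mod 7); (3|7)=-1, (4|7)=+1; sign (−1)^1·-1^3·+1^-1 = +1.
(a,b)_11: α=2, u≡2; β=0, v≡1 (mod 11); (2|11)=-1, (1|11)=+1; sign (−1)^0·-1^0·+1^2 = +1.
(a,b)_2: α=-4, β=-4; u≡3, v≡1 (mod 8); ε(u)ε(v)=1·0, αω(v)=-4·0, βω(u)=-4·1; sum ≡ 0  ⇒  +1.
(a,b)_23: α=1, u≡15; β=3, v≡15 (mod 23); (15|23)=-1, (15|23)=-1; sign (−1)^1·-1^3·-1^1 = -1.
Ram(483, 434217) = {23, 29}; no ℚ_23-point on the conic.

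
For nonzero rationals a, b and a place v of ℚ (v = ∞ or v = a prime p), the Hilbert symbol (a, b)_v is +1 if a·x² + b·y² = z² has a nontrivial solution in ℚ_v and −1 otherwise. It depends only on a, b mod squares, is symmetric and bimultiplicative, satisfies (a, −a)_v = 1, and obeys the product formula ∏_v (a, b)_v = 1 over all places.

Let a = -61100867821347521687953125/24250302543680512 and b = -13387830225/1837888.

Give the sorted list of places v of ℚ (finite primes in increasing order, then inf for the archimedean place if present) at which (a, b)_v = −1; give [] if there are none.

[2, 3, 7, inf]

Mod squares: a ≡ -897, b ≡ -1174173. Check v ∈ {∞, 2, 3, 5, 7, 11, 13, 17, 23, 47}.
v=23: a=23^3·(≡15), b=23^1·(≡8) mod 23; (15|23)=-1, (8|23)=+1; (−1)^{3·1·11}·(-1)^1·(+1)^3 = +1.
v=2: v_2(a)=-10, v_2(b)=-6; units ≡ 7, 3 (mod 8); ε·ε+αω+βω = 1·1+-10·1+-6·0 ≡ 1  ⇒  (a,b)_2 = -1.
v=11: a=11^2·(≡9), b=11^3·(≡3) mod 11; (9|11)=+1, (3|11)=+1; (−1)^{2·3·5}·(+1)^3·(+1)^2 = +1.
v=47: a=47^-6·(≡22), b=47^-2·(≡2) mod 47; (22|47)=-1, (2|47)=+1; (−1)^{-6·-2·23}·(-1)^-2·(+1)^-6 = +1.
v=∞: -897 < 0 and -1174173 < 0  ⇒  (a,b)_∞ = -1.
v=17: a=17^2·(≡15), b=17^1·(≡16) mod 17; (15|17)=+1, (16|17)=+1; (−1)^{2·1·8}·(+1)^1·(+1)^2 = +1.
v=3: a=3^13·(≡1), b=3^1·(≡1) mod 3; (1|3)=+1, (1|3)=+1; (−1)^{13·1·1}·(+1)^1·(+1)^13 = -1.
v=5: a=5^6·(≡3), b=5^2·(≡2) mod 5; (3|5)=-1, (2|5)=-1; (−1)^{6·2·2}·(-1)^2·(-1)^6 = +1.
v=7: a=7^8·(≡6), b=7^3·(≡4) mod 7; (6|7)=-1, (4|7)=+1; (−1)^{8·3·3}·(-1)^3·(+1)^8 = -1.
v=13: a=13^-3·(≡3), b=13^-1·(≡10) mod 13; (3|13)=+1, (10|13)=+1; (−1)^{-3·-1·6}·(+1)^-1·(+1)^-3 = +1.
|Ram(-897, -1174173)| = 4, even; anisotropic at {2, 3, 7, ∞}.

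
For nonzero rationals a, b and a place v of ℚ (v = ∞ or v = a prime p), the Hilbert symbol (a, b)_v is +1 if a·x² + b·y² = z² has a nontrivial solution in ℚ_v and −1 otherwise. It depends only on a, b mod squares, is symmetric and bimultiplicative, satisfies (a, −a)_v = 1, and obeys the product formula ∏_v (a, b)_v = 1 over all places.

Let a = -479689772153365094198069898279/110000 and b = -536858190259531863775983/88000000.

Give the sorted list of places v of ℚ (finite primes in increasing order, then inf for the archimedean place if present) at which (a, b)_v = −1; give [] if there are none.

[17, 19, 37, inf]

Mod squares: a ≡ -5389901, b ≡ -11594. Check v ∈ {∞, 2, 3, 5, 7, 11, 17, 19, 31, 37, 41}.
v=37: a=37^3·(≡36), b=37^2·(≡24) mod 37; (36|37)=+1, (24|37)=-1; (−1)^{3·2·18}·(+1)^2·(-1)^3 = -1.
v=19: a=19^3·(≡15), b=19^2·(≡18) mod 19; (15|19)=-1, (18|19)=-1; (−1)^{3·2·9}·(-1)^2·(-1)^3 = -1.
v=2: v_2(a)=-4, v_2(b)=-9; units ≡ 3, 3 (mod 8); ε·ε+αω+βω = 1·1+-4·1+-9·1 ≡ 0  ⇒  (a,b)_2 = +1.
v=∞: -5389901 < 0 and -11594 < 0  ⇒  (a,b)_∞ = -1.
v=17: a=17^1·(≡6), b=17^1·(≡4) mod 17; (6|17)=-1, (4|17)=+1; (−1)^{1·1·8}·(-1)^1·(+1)^1 = -1.
v=5: a=5^-4·(≡1), b=5^-6·(≡1) mod 5; (1|5)=+1, (1|5)=+1; (−1)^{-4·-6·2}·(+1)^-6·(+1)^-4 = +1.
v=41: a=41^3·(≡22), b=41^2·(≡2) mod 41; (22|41)=-1, (2|41)=+1; (−1)^{3·2·20}·(-1)^2·(+1)^3 = +1.
v=7: a=7^4·(≡1), b=7^4·(≡5) mod 7; (1|7)=+1, (5|7)=-1; (−1)^{4·4·3}·(+1)^4·(-1)^4 = +1.
v=3: a=3^12·(≡1), b=3^12·(≡1) mod 3; (1|3)=+1, (1|3)=+1; (−1)^{12·12·1}·(+1)^12·(+1)^12 = +1.
v=11: a=11^-1·(≡9), b=11^-1·(≡6) mod 11; (9|11)=+1, (6|11)=-1; (−1)^{-1·-1·5}·(+1)^-1·(-1)^-1 = +1.
v=31: a=31^4·(≡28), b=31^3·(≡11) mod 31; (28|31)=+1, (11|31)=-1; (−1)^{4·3·15}·(+1)^3·(-1)^4 = +1.
Ram(-5389901, -11594) = {17, 19, 37, ∞}; no ℚ_17-point on the conic.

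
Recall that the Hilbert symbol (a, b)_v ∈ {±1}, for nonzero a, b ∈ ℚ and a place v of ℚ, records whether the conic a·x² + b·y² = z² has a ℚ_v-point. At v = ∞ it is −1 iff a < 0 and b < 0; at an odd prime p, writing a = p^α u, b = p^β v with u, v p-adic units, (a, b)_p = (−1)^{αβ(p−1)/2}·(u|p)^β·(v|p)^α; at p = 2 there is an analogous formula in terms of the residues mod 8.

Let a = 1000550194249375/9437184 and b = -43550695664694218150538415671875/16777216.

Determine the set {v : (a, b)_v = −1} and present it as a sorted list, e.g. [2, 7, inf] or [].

(a, b) ≡ (6919, -366707) mod (ℚ^×)²; places V = {2, 3, 5, 7, 11, 17, 19, 37, 41, 53, ∞}.
(a,b)_11: α=1, u≡8; β=1, v≡5 (mod 11); (8|11)=-1, (5|11)=+1; sign (−1)^1·-1^1·+1^1 = +1.
(a,b)_3: α=-2, u≡1; β=0, v≡1 (mod 3); (1|3)=+1, (1|3)=+1; sign (−1)^0·+1^0·+1^-2 = +1.
(a,b)_∞: sgn(6919)=+, sgn(-366707)=−, so +1.
(a,b)_2: α=-20, β=-24; u≡7, v≡5 (mod 8); ε(u)ε(v)=1·0, αω(v)=-20·1, βω(u)=-24·0; sum ≡ 0  ⇒  +1.
(a,b)_19: α=0, u≡2; β=2, v≡10 (mod 19); (2|19)=-1, (10|19)=-1; sign (−1)^0·-1^2·-1^0 = +1.
(a,b)_5: α=4, u≡1; β=6, v≡2 (mod 5); (1|5)=+1, (2|5)=-1; sign (−1)^0·+1^6·-1^4 = +1.
(a,b)_37: α=1, u≡20; β=3, v≡15 (mod 37); (20|37)=-1, (15|37)=-1; sign (−1)^0·-1^3·-1^1 = +1.
(a,b)_7: α=2, u≡5; β=4, v≡1 (mod 7); (5|7)=-1, (1|7)=+1; sign (−1)^0·-1^4·+1^2 = +1.
(a,b)_41: α=2, u≡33; β=0, v≡19 (mod 41); (33|41)=+1, (19|41)=-1; sign (−1)^0·+1^0·-1^2 = +1.
(a,b)_53: α=2, u≡38; β=7, v≡24 (mod 53); (38|53)=+1, (24|53)=+1; sign (−1)^0·+1^7·+1^2 = +1.
(a,b)_17: α=1, u≡8; β=3, v≡8 (mod 17); (8|17)=+1, (8|17)=+1; sign (−1)^0·+1^3·+1^1 = +1.
Every local symbol is +1, so the conic 6919·x² + -366707·y² = z² has ℚ_v-points for all v and hence a ℚ-point; (a, b / ℚ) ≅ M_2(ℚ).

[]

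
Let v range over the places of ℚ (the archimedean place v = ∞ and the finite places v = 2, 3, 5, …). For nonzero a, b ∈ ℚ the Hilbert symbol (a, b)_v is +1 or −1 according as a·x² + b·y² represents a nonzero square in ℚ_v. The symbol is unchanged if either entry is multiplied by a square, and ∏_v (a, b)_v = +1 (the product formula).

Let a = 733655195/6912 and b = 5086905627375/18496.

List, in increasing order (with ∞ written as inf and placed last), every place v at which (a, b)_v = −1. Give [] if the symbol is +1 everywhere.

(a, b) ≡ (265785, 186846855) mod (ℚ^×)²; places V = {2, 3, 5, 7, 11, 13, 17, 19, 29, 37, 47, ∞}.
(a,b)_11: α=0, u≡5; β=2, v≡8 (mod 11); (5|11)=+1, (8|11)=-1; sign (−1)^0·+1^2·-1^0 = +1.
(a,b)_13: α=3, u≡12; β=1, v≡4 (mod 13); (12|13)=+1, (4|13)=+1; sign (−1)^0·+1^1·+1^3 = +1.
(a,b)_∞: sgn(265785)=+, sgn(186846855)=+, so +1.
(a,b)_2: α=-8, β=-6; u≡1, v≡7 (mod 8); ε(u)ε(v)=0·1, αω(v)=-8·0, βω(u)=-6·0; sum ≡ 0  ⇒  +1.
(a,b)_7: α=2, u≡1; β=0, v≡6 (mod 7); (1|7)=+1, (6|7)=-1; sign (−1)^0·+1^0·-1^2 = +1.
(a,b)_47: α=1, u≡15; β=1, v≡42 (mod 47); (15|47)=-1, (42|47)=+1; sign (−1)^1·-1^1·+1^1 = +1.
(a,b)_5: α=1, u≡2; β=3, v≡4 (mod 5); (2|5)=-1, (4|5)=+1; sign (−1)^0·-1^3·+1^1 = -1.
(a,b)_3: α=-3, u≡2; β=3, v≡2 (mod 3); (2|3)=-1, (2|3)=-1; sign (−1)^1·-1^3·-1^-3 = -1.
(a,b)_37: α=0, u≡17; β=1, v≡3 (mod 37); (17|37)=-1, (3|37)=+1; sign (−1)^0·-1^1·+1^0 = -1.
(a,b)_17: α=0, u≡5; β=-2, v≡1 (mod 17); (5|17)=-1, (1|17)=+1; sign (−1)^0·-1^-2·+1^0 = +1.
(a,b)_19: α=0, u≡8; β=1, v≡5 (mod 19); (8|19)=-1, (5|19)=+1; sign (−1)^0·-1^1·+1^0 = -1.
(a,b)_29: α=1, u≡16; β=1, v≡7 (mod 29); (16|29)=+1, (7|29)=+1; sign (−1)^0·+1^1·+1^1 = +1.
|Ram(265785, 186846855)| = 4, even; anisotropic at {3, 5, 19, 37}.

[3, 5, 19, 37]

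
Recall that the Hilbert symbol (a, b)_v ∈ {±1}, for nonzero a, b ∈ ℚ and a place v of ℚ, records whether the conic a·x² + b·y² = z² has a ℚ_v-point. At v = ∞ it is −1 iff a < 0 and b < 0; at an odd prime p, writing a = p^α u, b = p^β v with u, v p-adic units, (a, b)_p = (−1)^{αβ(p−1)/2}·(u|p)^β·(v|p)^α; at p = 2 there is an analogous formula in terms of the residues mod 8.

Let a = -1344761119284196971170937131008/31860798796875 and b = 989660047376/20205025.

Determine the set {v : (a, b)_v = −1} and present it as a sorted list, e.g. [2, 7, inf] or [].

[3, 23]

Mod squares: a ≡ -257439, b ≡ 19721. Check v ∈ {∞, 2, 3, 5, 7, 11, 13, 23, 29, 31, 37, 41}.
v=3: a=3^-1·(≡2), b=3^0·(≡2) mod 3; (2|3)=-1, (2|3)=-1; (−1)^{-1·0·1}·(-1)^0·(-1)^-1 = -1.
v=∞: -257439 < 0 and 19721 > 0  ⇒  (a,b)_∞ = +1.
v=7: a=7^5·(≡1), b=7^2·(≡4) mod 7; (1|7)=+1, (4|7)=+1; (−1)^{5·2·3}·(+1)^2·(+1)^5 = +1.
v=13: a=13^3·(≡3), b=13^1·(≡1) mod 13; (3|13)=+1, (1|13)=+1; (−1)^{3·1·6}·(+1)^1·(+1)^3 = +1.
v=23: a=23^5·(≡4), b=23^2·(≡15) mod 23; (4|23)=+1, (15|23)=-1; (−1)^{5·2·11}·(+1)^2·(-1)^5 = -1.
v=29: a=29^-4·(≡16), b=29^-2·(≡25) mod 29; (16|29)=+1, (25|29)=+1; (−1)^{-4·-2·14}·(+1)^-2·(+1)^-4 = +1.
v=31: a=31^-2·(≡20), b=31^-2·(≡19) mod 31; (20|31)=+1, (19|31)=+1; (−1)^{-2·-2·15}·(+1)^-2·(+1)^-2 = +1.
v=37: a=37^2·(≡30), b=37^1·(≡24) mod 37; (30|37)=+1, (24|37)=-1; (−1)^{2·1·18}·(+1)^1·(-1)^2 = +1.
v=41: a=41^3·(≡27), b=41^1·(≡19) mod 41; (27|41)=-1, (19|41)=-1; (−1)^{3·1·20}·(-1)^1·(-1)^3 = +1.
v=5: a=5^-6·(≡4), b=5^-2·(≡1) mod 5; (4|5)=+1, (1|5)=+1; (−1)^{-6·-2·2}·(+1)^-2·(+1)^-6 = +1.
v=2: v_2(a)=12, v_2(b)=4; units ≡ 1, 1 (mod 8); ε·ε+αω+βω = 0·0+12·0+4·0 ≡ 0  ⇒  (a,b)_2 = +1.
v=11: a=11^4·(≡9), b=11^2·(≡1) mod 11; (9|11)=+1, (1|11)=+1; (−1)^{4·2·5}·(+1)^2·(+1)^4 = +1.
|Ram(-257439, 19721)| = 2, even; anisotropic at {3, 23}.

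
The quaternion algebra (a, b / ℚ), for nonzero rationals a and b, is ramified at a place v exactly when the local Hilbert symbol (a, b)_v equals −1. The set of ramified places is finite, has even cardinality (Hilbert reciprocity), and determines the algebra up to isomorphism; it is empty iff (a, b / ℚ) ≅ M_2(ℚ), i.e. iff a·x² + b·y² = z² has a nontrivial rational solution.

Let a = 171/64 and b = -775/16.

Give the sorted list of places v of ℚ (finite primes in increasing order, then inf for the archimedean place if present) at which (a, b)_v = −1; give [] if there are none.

Mod squares: a ≡ 19, b ≡ -31. Check v ∈ {∞, 2, 3, 5, 19, 31}.
v=∞: 19 > 0 and -31 < 0  ⇒  (a,b)_∞ = +1.
v=3: a=3^2·(≡1), b=3^0·(≡2) mod 3; (1|3)=+1, (2|3)=-1; (−1)^{2·0·1}·(+1)^0·(-1)^2 = +1.
v=5: a=5^0·(≡4), b=5^2·(≡4) mod 5; (4|5)=+1, (4|5)=+1; (−1)^{0·2·2}·(+1)^2·(+1)^0 = +1.
v=31: a=31^0·(≡8), b=31^1·(≡12) mod 31; (8|31)=+1, (12|31)=-1; (−1)^{0·1·15}·(+1)^1·(-1)^0 = +1.
v=19: a=19^1·(≡4), b=19^0·(≡5) mod 19; (4|19)=+1, (5|19)=+1; (−1)^{1·0·9}·(+1)^0·(+1)^1 = +1.
v=2: v_2(a)=-6, v_2(b)=-4; units ≡ 3, 1 (mod 8); ε·ε+αω+βω = 1·0+-6·0+-4·1 ≡ 0  ⇒  (a,b)_2 = +1.
Ram(a, b) = ∅: the form 19·x² + -31·y² − z² is isotropic over every ℚ_v, so by Hasse–Minkowski it is isotropic over ℚ.

[]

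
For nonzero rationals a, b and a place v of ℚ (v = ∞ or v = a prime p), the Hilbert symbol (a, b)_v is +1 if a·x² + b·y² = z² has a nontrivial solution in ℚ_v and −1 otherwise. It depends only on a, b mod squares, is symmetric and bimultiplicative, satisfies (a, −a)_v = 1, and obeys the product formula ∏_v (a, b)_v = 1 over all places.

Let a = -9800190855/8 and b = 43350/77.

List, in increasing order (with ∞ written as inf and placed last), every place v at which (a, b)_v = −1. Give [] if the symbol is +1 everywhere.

[3, 5, 7, 13]

Mod squares: a ≡ -910, b ≡ 462. Check v ∈ {∞, 2, 3, 5, 7, 11, 13, 17}.
v=11: a=11^0·(≡5), b=11^-1·(≡3) mod 11; (5|11)=+1, (3|11)=+1; (−1)^{0·-1·5}·(+1)^-1·(+1)^0 = +1.
v=17: a=17^2·(≡9), b=17^2·(≡11) mod 17; (9|17)=+1, (11|17)=-1; (−1)^{2·2·8}·(+1)^2·(-1)^2 = +1.
v=3: a=3^2·(≡2), b=3^1·(≡1) mod 3; (2|3)=-1, (1|3)=+1; (−1)^{2·1·1}·(-1)^1·(+1)^2 = -1.
v=∞: -910 < 0 and 462 > 0  ⇒  (a,b)_∞ = +1.
v=5: a=5^1·(≡3), b=5^2·(≡2) mod 5; (3|5)=-1, (2|5)=-1; (−1)^{1·2·2}·(-1)^2·(-1)^1 = -1.
v=13: a=13^3·(≡5), b=13^0·(≡5) mod 13; (5|13)=-1, (5|13)=-1; (−1)^{3·0·6}·(-1)^0·(-1)^3 = -1.
v=2: v_2(a)=-3, v_2(b)=1; units ≡ 1, 7 (mod 8); ε·ε+αω+βω = 0·1+-3·0+1·0 ≡ 0  ⇒  (a,b)_2 = +1.
v=7: a=7^3·(≡6), b=7^-1·(≡5) mod 7; (6|7)=-1, (5|7)=-1; (−1)^{3·-1·3}·(-1)^-1·(-1)^3 = -1.
Ram(-910, 462) = {3, 5, 7, 13}; no ℚ_3-point on the conic.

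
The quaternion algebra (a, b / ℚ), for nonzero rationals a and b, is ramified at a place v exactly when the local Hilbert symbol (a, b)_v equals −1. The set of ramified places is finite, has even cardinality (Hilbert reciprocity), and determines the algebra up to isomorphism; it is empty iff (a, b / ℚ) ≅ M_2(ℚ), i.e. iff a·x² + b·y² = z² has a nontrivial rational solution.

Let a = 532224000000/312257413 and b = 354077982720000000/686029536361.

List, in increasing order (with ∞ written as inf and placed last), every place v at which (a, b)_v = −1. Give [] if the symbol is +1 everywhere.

[3, 5, 7, 13]

Mod squares: a ≡ 3003, b ≡ 5. Check v ∈ {∞, 2, 3, 5, 7, 11, 13, 29}.
v=11: a=11^1·(≡1), b=11^2·(≡3) mod 11; (1|11)=+1, (3|11)=+1; (−1)^{1·2·5}·(+1)^2·(+1)^1 = +1.
v=∞: 3003 > 0 and 5 > 0  ⇒  (a,b)_∞ = +1.
v=7: a=7^1·(≡2), b=7^2·(≡5) mod 7; (2|7)=+1, (5|7)=-1; (−1)^{1·2·3}·(+1)^2·(-1)^1 = -1.
v=13: a=13^-5·(≡12), b=13^-8·(≡8) mod 13; (12|13)=+1, (8|13)=-1; (−1)^{-5·-8·6}·(+1)^-8·(-1)^-5 = -1.
v=5: a=5^6·(≡2), b=5^7·(≡1) mod 5; (2|5)=-1, (1|5)=+1; (−1)^{6·7·2}·(-1)^7·(+1)^6 = -1.
v=3: a=3^3·(≡2), b=3^6·(≡2) mod 3; (2|3)=-1, (2|3)=-1; (−1)^{3·6·1}·(-1)^6·(-1)^3 = -1.
v=2: v_2(a)=14, v_2(b)=20; units ≡ 3, 5 (mod 8); ε·ε+αω+βω = 1·0+14·1+20·1 ≡ 0  ⇒  (a,b)_2 = +1.
v=29: a=29^-2·(≡20), b=29^-2·(≡5) mod 29; (20|29)=+1, (5|29)=+1; (−1)^{-2·-2·14}·(+1)^-2·(+1)^-2 = +1.
|Ram(3003, 5)| = 4, even; anisotropic at {3, 5, 7, 13}.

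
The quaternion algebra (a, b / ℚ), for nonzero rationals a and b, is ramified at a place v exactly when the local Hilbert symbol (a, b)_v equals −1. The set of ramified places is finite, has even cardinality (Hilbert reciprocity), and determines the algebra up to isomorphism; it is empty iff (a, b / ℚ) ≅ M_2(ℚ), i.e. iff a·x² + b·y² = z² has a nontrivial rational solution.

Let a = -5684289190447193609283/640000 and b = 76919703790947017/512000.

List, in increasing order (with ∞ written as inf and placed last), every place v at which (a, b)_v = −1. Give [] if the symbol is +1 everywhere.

[5, 7]

(a, b) ≡ (-113883, 36685) mod (ℚ^×)²; places V = {2, 3, 5, 7, 11, 13, 17, 23, 29, ∞}.
(a,b)_5: α=-4, u≡3; β=-3, v≡2 (mod 5); (3|5)=-1, (2|5)=-1; sign (−1)^0·-1^-3·-1^-4 = -1.
(a,b)_2: α=-10, β=-12; u≡5, v≡5 (mod 8); ε(u)ε(v)=0·0, αω(v)=-10·1, βω(u)=-12·1; sum ≡ 0  ⇒  +1.
(a,b)_7: α=5, u≡5; β=4, v≡6 (mod 7); (5|7)=-1, (6|7)=-1; sign (−1)^0·-1^4·-1^5 = -1.
(a,b)_29: α=1, u≡12; β=1, v≡2 (mod 29); (12|29)=-1, (2|29)=-1; sign (−1)^0·-1^1·-1^1 = +1.
(a,b)_11: α=1, u≡9; β=1, v≡8 (mod 11); (9|11)=+1, (8|11)=-1; sign (−1)^1·+1^1·-1^1 = +1.
(a,b)_∞: sgn(-113883)=−, sgn(36685)=+, so +1.
(a,b)_23: α=4, u≡13; β=3, v≡13 (mod 23); (13|23)=+1, (13|23)=+1; sign (−1)^0·+1^3·+1^4 = +1.
(a,b)_17: α=3, u≡9; β=2, v≡15 (mod 17); (9|17)=+1, (15|17)=+1; sign (−1)^0·+1^2·+1^3 = +1.
(a,b)_3: α=3, u≡1; β=0, v≡1 (mod 3); (1|3)=+1, (1|3)=+1; sign (−1)^0·+1^0·+1^3 = +1.
(a,b)_13: α=4, u≡1; β=4, v≡4 (mod 13); (1|13)=+1, (4|13)=+1; sign (−1)^0·+1^4·+1^4 = +1.
|Ram(-113883, 36685)| = 2, even; anisotropic at {5, 7}.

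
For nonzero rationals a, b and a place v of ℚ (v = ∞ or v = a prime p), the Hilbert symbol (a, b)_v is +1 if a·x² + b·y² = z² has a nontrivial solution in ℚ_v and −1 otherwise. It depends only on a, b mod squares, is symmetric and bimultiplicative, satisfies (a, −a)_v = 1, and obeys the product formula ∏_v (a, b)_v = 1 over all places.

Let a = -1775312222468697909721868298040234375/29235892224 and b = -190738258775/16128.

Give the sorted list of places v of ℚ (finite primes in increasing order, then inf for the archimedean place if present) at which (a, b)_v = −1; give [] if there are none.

Mod squares: a ≡ -9701785947, b ≡ -83657. Check v ∈ {∞, 2, 3, 5, 7, 11, 13, 17, 19, 29, 31, 37, 43, 47, 53}.
v=3: a=3^-1·(≡2), b=3^-2·(≡1) mod 3; (2|3)=-1, (1|3)=+1; (−1)^{-1·-2·1}·(-1)^-2·(+1)^-1 = +1.
v=53: a=53^-2·(≡22), b=53^0·(≡39) mod 53; (22|53)=-1, (39|53)=-1; (−1)^{-2·0·26}·(-1)^0·(-1)^-2 = +1.
v=31: a=31^1·(≡4), b=31^0·(≡30) mod 31; (4|31)=+1, (30|31)=-1; (−1)^{1·0·15}·(+1)^0·(-1)^1 = -1.
v=29: a=29^1·(≡24), b=29^0·(≡14) mod 29; (24|29)=+1, (14|29)=-1; (−1)^{1·0·14}·(+1)^0·(-1)^1 = -1.
v=5: a=5^8·(≡3), b=5^2·(≡3) mod 5; (3|5)=-1, (3|5)=-1; (−1)^{8·2·2}·(-1)^2·(-1)^8 = +1.
v=2: v_2(a)=-12, v_2(b)=-8; units ≡ 5, 7 (mod 8); ε·ε+αω+βω = 0·1+-12·0+-8·1 ≡ 0  ⇒  (a,b)_2 = +1.
v=43: a=43^1·(≡35), b=43^0·(≡16) mod 43; (35|43)=+1, (16|43)=+1; (−1)^{1·0·21}·(+1)^0·(+1)^1 = +1.
v=7: a=7^-1·(≡6), b=7^-1·(≡6) mod 7; (6|7)=-1, (6|7)=-1; (−1)^{-1·-1·3}·(-1)^-1·(-1)^-1 = -1.
v=∞: -9701785947 < 0 and -83657 < 0  ⇒  (a,b)_∞ = -1.
v=17: a=17^7·(≡6), b=17^3·(≡4) mod 17; (6|17)=-1, (4|17)=+1; (−1)^{7·3·8}·(-1)^3·(+1)^7 = -1.
v=13: a=13^2·(≡12), b=13^0·(≡5) mod 13; (12|13)=+1, (5|13)=-1; (−1)^{2·0·6}·(+1)^0·(-1)^2 = +1.
v=37: a=37^3·(≡14), b=37^1·(≡16) mod 37; (14|37)=-1, (16|37)=+1; (−1)^{3·1·18}·(-1)^1·(+1)^3 = -1.
v=11: a=11^-2·(≡3), b=11^0·(≡1) mod 11; (3|11)=+1, (1|11)=+1; (−1)^{-2·0·5}·(+1)^0·(+1)^-2 = +1.
v=47: a=47^4·(≡33), b=47^2·(≡4) mod 47; (33|47)=-1, (4|47)=+1; (−1)^{4·2·23}·(-1)^2·(+1)^4 = +1.
v=19: a=19^3·(≡3), b=19^1·(≡4) mod 19; (3|19)=-1, (4|19)=+1; (−1)^{3·1·9}·(-1)^1·(+1)^3 = +1.
Ram(-9701785947, -83657) = {7, 17, 29, 31, 37, ∞}; no ℚ_7-point on the conic.

[7, 17, 29, 31, 37, inf]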